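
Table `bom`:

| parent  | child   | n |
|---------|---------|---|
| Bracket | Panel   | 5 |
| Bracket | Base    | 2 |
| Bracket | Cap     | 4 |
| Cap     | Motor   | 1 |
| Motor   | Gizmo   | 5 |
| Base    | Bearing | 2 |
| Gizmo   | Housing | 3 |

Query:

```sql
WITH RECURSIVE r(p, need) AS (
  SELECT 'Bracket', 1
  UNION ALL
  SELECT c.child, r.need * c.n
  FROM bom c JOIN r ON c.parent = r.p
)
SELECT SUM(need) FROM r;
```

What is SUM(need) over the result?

Base: (Bracket, need=1).
Iteration 1: components of {Bracket} -> Base = 1*2 = 2, Cap = 1*4 = 4, Panel = 1*5 = 5.
Iteration 2: components of {Base,Cap,Panel} -> Bearing = 2*2 = 4, Motor = 4*1 = 4.
Iteration 3: components of {Bearing,Motor} -> Gizmo = 4*5 = 20.
Iteration 4: components of {Gizmo} -> Housing = 20*3 = 60.
Iteration 5: no further components; recursion stops.
SUM(need) = 1 + 5 + 2 + 4 + 4 + 4 + 20 + 60 = 100.

100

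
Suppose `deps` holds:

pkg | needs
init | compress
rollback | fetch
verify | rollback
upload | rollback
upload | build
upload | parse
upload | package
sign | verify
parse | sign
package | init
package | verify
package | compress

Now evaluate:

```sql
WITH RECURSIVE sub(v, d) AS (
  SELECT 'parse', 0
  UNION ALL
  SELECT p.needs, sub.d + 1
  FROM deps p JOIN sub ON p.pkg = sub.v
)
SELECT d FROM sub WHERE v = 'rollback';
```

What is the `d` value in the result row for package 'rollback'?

3

Base: (parse, d=0).
Iteration 1: edges from {parse} -> (sign, d=1).
Iteration 2: edges from {sign} -> (verify, d=2).
Iteration 3: edges from {verify} -> (rollback, d=3).
Iteration 4: edges from {rollback} -> (fetch, d=4).
Iteration 5: no outgoing edges from {fetch}; recursion stops.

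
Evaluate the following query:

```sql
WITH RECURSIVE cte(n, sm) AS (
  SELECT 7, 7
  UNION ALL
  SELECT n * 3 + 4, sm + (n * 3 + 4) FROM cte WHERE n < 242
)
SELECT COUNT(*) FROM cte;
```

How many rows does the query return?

Base: n=7, sm=7.
Iteration 1: 7 < 242 holds -> n = 7 * 3 + 4 = 25, sm = 7 + 25 = 32.
Iteration 2: 25 < 242 holds -> n = 25 * 3 + 4 = 79, sm = 32 + 79 = 111.
Iteration 3: 79 < 242 holds -> n = 79 * 3 + 4 = 241, sm = 111 + 241 = 352.
Iteration 4: 241 < 242 holds -> n = 241 * 3 + 4 = 727, sm = 352 + 727 = 1079.
Iteration 5: 727 < 242 fails; recursion stops.
Total rows emitted: 5.

5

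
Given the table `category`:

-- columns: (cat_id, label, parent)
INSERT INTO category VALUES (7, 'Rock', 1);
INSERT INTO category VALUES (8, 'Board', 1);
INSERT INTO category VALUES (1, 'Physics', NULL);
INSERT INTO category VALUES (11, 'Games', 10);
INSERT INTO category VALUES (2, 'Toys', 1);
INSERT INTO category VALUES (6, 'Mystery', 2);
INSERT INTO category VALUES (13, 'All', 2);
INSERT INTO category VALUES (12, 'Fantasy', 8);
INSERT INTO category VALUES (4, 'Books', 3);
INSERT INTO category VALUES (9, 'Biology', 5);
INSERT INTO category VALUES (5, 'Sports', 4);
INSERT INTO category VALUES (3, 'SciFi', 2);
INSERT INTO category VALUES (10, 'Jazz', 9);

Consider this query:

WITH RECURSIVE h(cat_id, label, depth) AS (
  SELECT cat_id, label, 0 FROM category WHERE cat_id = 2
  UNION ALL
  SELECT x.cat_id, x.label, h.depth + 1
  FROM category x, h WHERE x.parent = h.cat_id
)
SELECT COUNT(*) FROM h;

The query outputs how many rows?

Base: cat_id=2 (Toys) at depth 0.
Iteration 1: rows with parent in {2} -> SciFi (id 3, depth 1), Mystery (id 6, depth 1), All (id 13, depth 1).
Iteration 2: rows with parent in {3,6,13} -> Books (id 4, depth 2).
Iteration 3: rows with parent in {4} -> Sports (id 5, depth 3).
Iteration 4: rows with parent in {5} -> Biology (id 9, depth 4).
Iteration 5: rows with parent in {9} -> Jazz (id 10, depth 5).
Iteration 6: rows with parent in {10} -> Games (id 11, depth 6).
Iteration 7: no rows with parent in {11}; recursion stops.
Total rows emitted: 9.

9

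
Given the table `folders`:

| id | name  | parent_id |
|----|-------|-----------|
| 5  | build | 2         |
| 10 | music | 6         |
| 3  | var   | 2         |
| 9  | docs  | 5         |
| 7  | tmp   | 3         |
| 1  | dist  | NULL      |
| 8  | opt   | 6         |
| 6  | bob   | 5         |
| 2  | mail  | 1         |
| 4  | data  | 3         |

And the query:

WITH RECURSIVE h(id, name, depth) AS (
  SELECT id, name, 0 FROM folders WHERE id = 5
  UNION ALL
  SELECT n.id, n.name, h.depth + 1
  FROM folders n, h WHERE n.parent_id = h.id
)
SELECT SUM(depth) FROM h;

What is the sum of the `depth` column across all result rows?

Base: id=5 (build) at depth 0.
Iteration 1: rows with parent_id in {5} -> bob (id 6, depth 1), docs (id 9, depth 1).
Iteration 2: rows with parent_id in {6,9} -> opt (id 8, depth 2), music (id 10, depth 2).
Iteration 3: no rows with parent_id in {8,10}; recursion stops.
SUM(depth) = 0 + 1 + 1 + 2 + 2 = 6.

6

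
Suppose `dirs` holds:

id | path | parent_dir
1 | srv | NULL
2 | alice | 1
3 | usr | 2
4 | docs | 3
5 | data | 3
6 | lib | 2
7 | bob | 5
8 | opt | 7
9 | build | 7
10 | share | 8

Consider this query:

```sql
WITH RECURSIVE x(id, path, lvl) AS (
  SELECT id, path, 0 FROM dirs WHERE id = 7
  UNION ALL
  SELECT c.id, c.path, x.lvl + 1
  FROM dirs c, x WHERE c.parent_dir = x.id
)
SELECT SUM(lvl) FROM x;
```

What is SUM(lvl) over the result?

Base: id=7 (bob) at lvl 0.
Iteration 1: rows with parent_dir in {7} -> opt (id 8, lvl 1), build (id 9, lvl 1).
Iteration 2: rows with parent_dir in {8,9} -> share (id 10, lvl 2).
Iteration 3: no rows with parent_dir in {10}; recursion stops.
SUM(lvl) = 0 + 1 + 1 + 2 = 4.

4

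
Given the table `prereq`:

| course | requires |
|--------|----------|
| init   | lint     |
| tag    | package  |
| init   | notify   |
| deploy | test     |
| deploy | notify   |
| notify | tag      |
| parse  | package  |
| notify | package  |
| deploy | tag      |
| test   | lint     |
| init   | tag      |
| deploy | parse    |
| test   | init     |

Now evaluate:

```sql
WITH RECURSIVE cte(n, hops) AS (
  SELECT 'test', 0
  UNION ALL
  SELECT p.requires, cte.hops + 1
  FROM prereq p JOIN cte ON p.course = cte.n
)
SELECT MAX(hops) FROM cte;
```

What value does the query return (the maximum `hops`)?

4

Base: (test, hops=0).
Iteration 1: edges from {test} -> (init, hops=1), (lint, hops=1).
Iteration 2: edges from {init,lint} -> (lint, hops=2), (notify, hops=2), (tag, hops=2).
Iteration 3: edges from {lint,notify,tag} -> (package, hops=3) x2, (tag, hops=3). [UNION ALL keeps all 3 new rows, including repeats]
Iteration 4: edges from {package,tag} -> (package, hops=4).
Iteration 5: no outgoing edges from {package}; recursion stops.
hops values: 0, 1, 1, 2, 2, 2, 3, 3, 3, 4; the maximum is 4.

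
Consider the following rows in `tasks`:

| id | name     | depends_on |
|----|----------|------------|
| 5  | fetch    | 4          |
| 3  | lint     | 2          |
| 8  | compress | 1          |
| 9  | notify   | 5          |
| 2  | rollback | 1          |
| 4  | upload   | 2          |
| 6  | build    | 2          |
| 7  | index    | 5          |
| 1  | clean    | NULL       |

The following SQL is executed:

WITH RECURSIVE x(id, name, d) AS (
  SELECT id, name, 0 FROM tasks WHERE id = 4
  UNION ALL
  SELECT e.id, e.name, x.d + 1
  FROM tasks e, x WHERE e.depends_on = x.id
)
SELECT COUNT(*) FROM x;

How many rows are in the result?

Base: id=4 (upload) at d 0.
Iteration 1: rows with depends_on in {4} -> fetch (id 5, d 1).
Iteration 2: rows with depends_on in {5} -> index (id 7, d 2), notify (id 9, d 2).
Iteration 3: no rows with depends_on in {7,9}; recursion stops.
Total rows emitted: 4.

4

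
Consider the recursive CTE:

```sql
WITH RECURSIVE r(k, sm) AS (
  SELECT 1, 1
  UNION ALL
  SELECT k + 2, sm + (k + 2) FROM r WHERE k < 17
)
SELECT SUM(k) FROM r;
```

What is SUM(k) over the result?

Base: k=1, sm=1.
Iteration 1: 1 < 17 holds -> k = 1 + 2 = 3, sm = 1 + 3 = 4.
Iteration 2: 3 < 17 holds -> k = 3 + 2 = 5, sm = 4 + 5 = 9.
Iteration 3: 5 < 17 holds -> k = 5 + 2 = 7, sm = 9 + 7 = 16.
Iteration 4: 7 < 17 holds -> k = 7 + 2 = 9, sm = 16 + 9 = 25.
Iteration 5: 9 < 17 holds -> k = 9 + 2 = 11, sm = 25 + 11 = 36.
Iteration 6: 11 < 17 holds -> k = 11 + 2 = 13, sm = 36 + 13 = 49.
Iteration 7: 13 < 17 holds -> k = 13 + 2 = 15, sm = 49 + 15 = 64.
Iteration 8: 15 < 17 holds -> k = 15 + 2 = 17, sm = 64 + 17 = 81.
Iteration 9: 17 < 17 fails; recursion stops.
SUM(k) = 1 + 3 + 5 + 7 + 9 + 11 + 13 + 15 + 17 = 81.

81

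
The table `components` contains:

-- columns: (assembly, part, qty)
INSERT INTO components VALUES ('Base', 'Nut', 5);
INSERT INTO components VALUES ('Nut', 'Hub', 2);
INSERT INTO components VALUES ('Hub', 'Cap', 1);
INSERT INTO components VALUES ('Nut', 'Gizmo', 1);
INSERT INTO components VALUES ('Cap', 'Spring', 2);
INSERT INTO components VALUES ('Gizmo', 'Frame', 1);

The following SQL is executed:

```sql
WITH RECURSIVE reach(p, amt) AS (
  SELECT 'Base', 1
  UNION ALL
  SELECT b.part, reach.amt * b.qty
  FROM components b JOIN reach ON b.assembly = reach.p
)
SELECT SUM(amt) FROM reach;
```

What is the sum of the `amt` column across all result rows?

Base: (Base, amt=1).
Iteration 1: components of {Base} -> Nut = 1*5 = 5.
Iteration 2: components of {Nut} -> Gizmo = 5*1 = 5, Hub = 5*2 = 10.
Iteration 3: components of {Gizmo,Hub} -> Cap = 10*1 = 10, Frame = 5*1 = 5.
Iteration 4: components of {Cap,Frame} -> Spring = 10*2 = 20.
Iteration 5: no further components; recursion stops.
SUM(amt) = 1 + 5 + 10 + 5 + 10 + 5 + 20 = 56.

56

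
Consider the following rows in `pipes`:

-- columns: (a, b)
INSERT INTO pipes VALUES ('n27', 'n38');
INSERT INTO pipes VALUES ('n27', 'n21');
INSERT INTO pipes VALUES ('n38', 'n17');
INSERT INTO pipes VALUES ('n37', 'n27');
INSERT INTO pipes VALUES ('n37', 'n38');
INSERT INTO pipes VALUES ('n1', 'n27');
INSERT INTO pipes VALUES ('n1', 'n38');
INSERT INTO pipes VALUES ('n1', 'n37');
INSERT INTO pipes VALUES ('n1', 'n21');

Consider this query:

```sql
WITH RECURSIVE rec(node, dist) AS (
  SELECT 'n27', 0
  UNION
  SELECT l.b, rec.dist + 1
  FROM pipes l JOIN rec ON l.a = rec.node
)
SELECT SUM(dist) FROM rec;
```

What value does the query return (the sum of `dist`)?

4

Base: (n27, dist=0).
Iteration 1: edges from {n27} -> (n21, dist=1), (n38, dist=1).
Iteration 2: edges from {n21,n38} -> (n17, dist=2).
Iteration 3: no outgoing edges from {n17}; recursion stops.
SUM(dist) = 0 + 1 + 1 + 2 = 4.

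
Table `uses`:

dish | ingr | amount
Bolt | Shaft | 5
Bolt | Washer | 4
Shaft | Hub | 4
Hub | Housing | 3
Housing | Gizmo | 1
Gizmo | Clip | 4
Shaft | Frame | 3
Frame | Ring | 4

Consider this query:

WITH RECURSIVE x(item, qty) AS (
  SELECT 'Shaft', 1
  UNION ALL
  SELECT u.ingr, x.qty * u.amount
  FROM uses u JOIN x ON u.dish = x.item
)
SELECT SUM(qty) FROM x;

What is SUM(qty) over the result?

Base: (Shaft, qty=1).
Iteration 1: components of {Shaft} -> Frame = 1*3 = 3, Hub = 1*4 = 4.
Iteration 2: components of {Frame,Hub} -> Housing = 4*3 = 12, Ring = 3*4 = 12.
Iteration 3: components of {Housing,Ring} -> Gizmo = 12*1 = 12.
Iteration 4: components of {Gizmo} -> Clip = 12*4 = 48.
Iteration 5: no further components; recursion stops.
SUM(qty) = 1 + 4 + 3 + 12 + 12 + 12 + 48 = 92.

92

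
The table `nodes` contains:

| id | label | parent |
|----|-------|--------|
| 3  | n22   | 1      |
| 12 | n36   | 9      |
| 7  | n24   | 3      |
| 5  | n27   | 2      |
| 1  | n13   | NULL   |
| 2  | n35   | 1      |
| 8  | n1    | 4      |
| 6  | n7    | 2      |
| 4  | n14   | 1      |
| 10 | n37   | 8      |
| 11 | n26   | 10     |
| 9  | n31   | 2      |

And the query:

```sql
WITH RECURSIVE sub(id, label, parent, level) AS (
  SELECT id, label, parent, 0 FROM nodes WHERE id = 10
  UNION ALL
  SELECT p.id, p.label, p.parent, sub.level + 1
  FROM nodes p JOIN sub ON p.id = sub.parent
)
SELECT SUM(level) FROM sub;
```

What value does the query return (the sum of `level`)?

6

Base: id=10 (n37), parent=8, level 0.
Iteration 1: join on id=8 -> n1 (id 8, parent=4, level 1).
Iteration 2: join on id=4 -> n14 (id 4, parent=1, level 2).
Iteration 3: join on id=1 -> n13 (id 1, parent=NULL, level 3).
Iteration 4: parent is NULL; no match; recursion stops.
SUM(level) = 0 + 1 + 2 + 3 = 6.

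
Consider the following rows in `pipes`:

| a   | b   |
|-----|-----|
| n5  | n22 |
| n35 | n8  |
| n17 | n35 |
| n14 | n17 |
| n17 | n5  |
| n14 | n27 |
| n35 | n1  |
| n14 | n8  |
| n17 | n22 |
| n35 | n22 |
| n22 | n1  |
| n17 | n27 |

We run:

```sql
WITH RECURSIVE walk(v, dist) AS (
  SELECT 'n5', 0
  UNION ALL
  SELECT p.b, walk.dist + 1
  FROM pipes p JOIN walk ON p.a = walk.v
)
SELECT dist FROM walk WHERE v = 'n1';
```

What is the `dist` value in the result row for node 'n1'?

2

Base: (n5, dist=0).
Iteration 1: edges from {n5} -> (n22, dist=1).
Iteration 2: edges from {n22} -> (n1, dist=2).
Iteration 3: no outgoing edges from {n1}; recursion stops.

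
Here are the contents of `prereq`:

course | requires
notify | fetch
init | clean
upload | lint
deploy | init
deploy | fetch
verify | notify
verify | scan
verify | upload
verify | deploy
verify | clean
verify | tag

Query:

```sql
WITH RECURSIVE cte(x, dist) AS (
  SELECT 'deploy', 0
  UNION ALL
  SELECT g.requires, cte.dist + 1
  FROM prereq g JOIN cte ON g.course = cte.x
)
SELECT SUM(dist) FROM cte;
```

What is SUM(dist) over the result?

4

Base: (deploy, dist=0).
Iteration 1: edges from {deploy} -> (fetch, dist=1), (init, dist=1).
Iteration 2: edges from {fetch,init} -> (clean, dist=2).
Iteration 3: no outgoing edges from {clean}; recursion stops.
SUM(dist) = 0 + 1 + 1 + 2 = 4.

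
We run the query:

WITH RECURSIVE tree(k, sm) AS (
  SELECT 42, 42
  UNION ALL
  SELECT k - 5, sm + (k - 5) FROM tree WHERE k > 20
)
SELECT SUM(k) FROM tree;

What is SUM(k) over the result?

Base: k=42, sm=42.
Iteration 1: 42 > 20 holds -> k = 42 - 5 = 37, sm = 42 + 37 = 79.
Iteration 2: 37 > 20 holds -> k = 37 - 5 = 32, sm = 79 + 32 = 111.
Iteration 3: 32 > 20 holds -> k = 32 - 5 = 27, sm = 111 + 27 = 138.
Iteration 4: 27 > 20 holds -> k = 27 - 5 = 22, sm = 138 + 22 = 160.
Iteration 5: 22 > 20 holds -> k = 22 - 5 = 17, sm = 160 + 17 = 177.
Iteration 6: 17 > 20 fails; recursion stops.
SUM(k) = 42 + 37 + 32 + 27 + 22 + 17 = 177.

177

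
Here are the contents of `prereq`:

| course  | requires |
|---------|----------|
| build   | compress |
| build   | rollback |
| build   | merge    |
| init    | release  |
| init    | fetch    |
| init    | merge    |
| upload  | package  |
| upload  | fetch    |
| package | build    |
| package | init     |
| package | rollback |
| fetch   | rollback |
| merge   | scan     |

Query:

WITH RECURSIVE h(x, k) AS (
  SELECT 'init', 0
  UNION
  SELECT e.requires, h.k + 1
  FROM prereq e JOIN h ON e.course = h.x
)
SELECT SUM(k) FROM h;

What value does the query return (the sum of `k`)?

Base: (init, k=0).
Iteration 1: edges from {init} -> (fetch, k=1), (merge, k=1), (release, k=1).
Iteration 2: edges from {fetch,merge,release} -> (rollback, k=2), (scan, k=2).
Iteration 3: no outgoing edges from {rollback,scan}; recursion stops.
SUM(k) = 0 + 1 + 1 + 1 + 2 + 2 = 7.

7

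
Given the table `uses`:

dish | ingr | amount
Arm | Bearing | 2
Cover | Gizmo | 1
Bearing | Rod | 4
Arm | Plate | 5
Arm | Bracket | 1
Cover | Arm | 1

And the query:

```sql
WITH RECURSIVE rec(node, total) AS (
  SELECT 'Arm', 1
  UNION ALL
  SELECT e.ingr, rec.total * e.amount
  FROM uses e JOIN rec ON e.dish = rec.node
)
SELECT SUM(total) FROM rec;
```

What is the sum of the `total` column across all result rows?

17

Base: (Arm, total=1).
Iteration 1: components of {Arm} -> Bearing = 1*2 = 2, Bracket = 1*1 = 1, Plate = 1*5 = 5.
Iteration 2: components of {Bearing,Bracket,Plate} -> Rod = 2*4 = 8.
Iteration 3: no further components; recursion stops.
SUM(total) = 1 + 2 + 1 + 5 + 8 = 17.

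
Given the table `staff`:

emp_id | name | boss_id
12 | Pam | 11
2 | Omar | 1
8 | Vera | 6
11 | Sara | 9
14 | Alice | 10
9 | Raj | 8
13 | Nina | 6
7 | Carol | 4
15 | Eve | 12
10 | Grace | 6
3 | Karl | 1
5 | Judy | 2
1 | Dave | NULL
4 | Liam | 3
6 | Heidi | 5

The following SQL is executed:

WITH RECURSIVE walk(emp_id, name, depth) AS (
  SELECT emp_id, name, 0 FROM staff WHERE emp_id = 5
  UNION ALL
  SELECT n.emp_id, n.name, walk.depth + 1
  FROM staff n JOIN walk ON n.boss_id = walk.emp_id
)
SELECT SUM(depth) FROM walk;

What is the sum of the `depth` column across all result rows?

28

Base: emp_id=5 (Judy) at depth 0.
Iteration 1: rows with boss_id in {5} -> Heidi (id 6, depth 1).
Iteration 2: rows with boss_id in {6} -> Vera (id 8, depth 2), Grace (id 10, depth 2), Nina (id 13, depth 2).
Iteration 3: rows with boss_id in {8,10,13} -> Raj (id 9, depth 3), Alice (id 14, depth 3).
Iteration 4: rows with boss_id in {9,14} -> Sara (id 11, depth 4).
Iteration 5: rows with boss_id in {11} -> Pam (id 12, depth 5).
Iteration 6: rows with boss_id in {12} -> Eve (id 15, depth 6).
Iteration 7: no rows with boss_id in {15}; recursion stops.
SUM(depth) = 0 + 1 + 2 + 2 + 2 + 3 + 3 + 4 + 5 + 6 = 28.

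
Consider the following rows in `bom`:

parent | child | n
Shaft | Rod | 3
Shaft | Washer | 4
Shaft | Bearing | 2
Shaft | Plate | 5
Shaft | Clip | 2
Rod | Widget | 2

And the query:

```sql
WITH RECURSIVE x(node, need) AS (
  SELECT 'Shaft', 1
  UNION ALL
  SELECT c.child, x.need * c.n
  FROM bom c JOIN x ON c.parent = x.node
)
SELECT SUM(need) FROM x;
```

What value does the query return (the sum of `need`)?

23

Base: (Shaft, need=1).
Iteration 1: components of {Shaft} -> Bearing = 1*2 = 2, Clip = 1*2 = 2, Plate = 1*5 = 5, Rod = 1*3 = 3, Washer = 1*4 = 4.
Iteration 2: components of {Bearing,Clip,Plate,Rod,Washer} -> Widget = 3*2 = 6.
Iteration 3: no further components; recursion stops.
SUM(need) = 1 + 3 + 4 + 2 + 5 + 2 + 6 = 23.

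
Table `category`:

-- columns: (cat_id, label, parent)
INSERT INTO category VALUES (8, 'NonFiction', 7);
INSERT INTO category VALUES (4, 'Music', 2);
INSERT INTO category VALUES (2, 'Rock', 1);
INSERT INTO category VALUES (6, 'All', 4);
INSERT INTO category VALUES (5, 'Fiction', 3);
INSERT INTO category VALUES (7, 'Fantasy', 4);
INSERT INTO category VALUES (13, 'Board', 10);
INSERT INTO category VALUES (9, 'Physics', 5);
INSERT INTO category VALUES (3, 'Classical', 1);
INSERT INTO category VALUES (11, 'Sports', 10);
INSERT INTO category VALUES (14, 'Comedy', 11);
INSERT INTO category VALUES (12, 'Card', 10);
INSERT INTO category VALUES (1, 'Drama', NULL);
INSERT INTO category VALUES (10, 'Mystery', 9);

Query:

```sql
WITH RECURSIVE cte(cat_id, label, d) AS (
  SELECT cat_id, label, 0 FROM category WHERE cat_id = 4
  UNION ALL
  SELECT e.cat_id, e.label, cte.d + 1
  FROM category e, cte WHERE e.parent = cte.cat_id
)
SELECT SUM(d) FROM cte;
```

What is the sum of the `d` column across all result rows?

4

Base: cat_id=4 (Music) at d 0.
Iteration 1: rows with parent in {4} -> All (id 6, d 1), Fantasy (id 7, d 1).
Iteration 2: rows with parent in {6,7} -> NonFiction (id 8, d 2).
Iteration 3: no rows with parent in {8}; recursion stops.
SUM(d) = 0 + 1 + 1 + 2 = 4.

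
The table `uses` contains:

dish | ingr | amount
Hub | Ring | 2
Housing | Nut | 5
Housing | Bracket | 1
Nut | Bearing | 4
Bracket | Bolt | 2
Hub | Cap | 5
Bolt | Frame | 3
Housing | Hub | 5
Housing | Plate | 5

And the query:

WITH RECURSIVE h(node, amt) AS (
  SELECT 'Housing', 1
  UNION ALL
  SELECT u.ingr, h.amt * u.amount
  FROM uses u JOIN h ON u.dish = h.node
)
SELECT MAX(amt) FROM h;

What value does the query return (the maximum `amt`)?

25

Base: (Housing, amt=1).
Iteration 1: components of {Housing} -> Bracket = 1*1 = 1, Hub = 1*5 = 5, Nut = 1*5 = 5, Plate = 1*5 = 5.
Iteration 2: components of {Bracket,Hub,Nut,Plate} -> Bearing = 5*4 = 20, Bolt = 1*2 = 2, Cap = 5*5 = 25, Ring = 5*2 = 10.
Iteration 3: components of {Bearing,Bolt,Cap,Ring} -> Frame = 2*3 = 6.
Iteration 4: no further components; recursion stops.
amt values: 1, 5, 1, 5, 5, 25, 10, 2, 20, 6; the maximum is 25.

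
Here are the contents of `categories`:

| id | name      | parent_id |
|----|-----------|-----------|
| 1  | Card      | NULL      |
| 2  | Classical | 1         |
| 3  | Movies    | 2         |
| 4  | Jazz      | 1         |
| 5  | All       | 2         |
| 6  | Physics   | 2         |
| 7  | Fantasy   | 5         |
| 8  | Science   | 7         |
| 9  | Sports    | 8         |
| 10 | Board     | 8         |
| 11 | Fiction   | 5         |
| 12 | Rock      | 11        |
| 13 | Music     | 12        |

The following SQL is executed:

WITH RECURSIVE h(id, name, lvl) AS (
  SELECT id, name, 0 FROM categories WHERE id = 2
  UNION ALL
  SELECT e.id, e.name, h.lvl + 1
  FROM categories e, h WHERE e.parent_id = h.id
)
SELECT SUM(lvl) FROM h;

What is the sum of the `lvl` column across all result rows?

25

Base: id=2 (Classical) at lvl 0.
Iteration 1: rows with parent_id in {2} -> Movies (id 3, lvl 1), All (id 5, lvl 1), Physics (id 6, lvl 1).
Iteration 2: rows with parent_id in {3,5,6} -> Fantasy (id 7, lvl 2), Fiction (id 11, lvl 2).
Iteration 3: rows with parent_id in {7,11} -> Science (id 8, lvl 3), Rock (id 12, lvl 3).
Iteration 4: rows with parent_id in {8,12} -> Sports (id 9, lvl 4), Board (id 10, lvl 4), Music (id 13, lvl 4).
Iteration 5: no rows with parent_id in {9,10,13}; recursion stops.
SUM(lvl) = 0 + 1 + 1 + 1 + 2 + 2 + 3 + 3 + 4 + 4 + 4 = 25.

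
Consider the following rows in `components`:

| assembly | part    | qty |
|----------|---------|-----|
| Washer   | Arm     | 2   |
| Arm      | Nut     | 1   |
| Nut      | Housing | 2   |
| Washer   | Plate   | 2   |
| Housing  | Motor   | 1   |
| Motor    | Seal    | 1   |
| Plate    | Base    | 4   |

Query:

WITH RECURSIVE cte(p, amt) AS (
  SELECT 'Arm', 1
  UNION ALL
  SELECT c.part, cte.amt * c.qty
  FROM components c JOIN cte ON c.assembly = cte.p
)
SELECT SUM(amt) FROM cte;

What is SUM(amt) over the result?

Base: (Arm, amt=1).
Iteration 1: components of {Arm} -> Nut = 1*1 = 1.
Iteration 2: components of {Nut} -> Housing = 1*2 = 2.
Iteration 3: components of {Housing} -> Motor = 2*1 = 2.
Iteration 4: components of {Motor} -> Seal = 2*1 = 2.
Iteration 5: no further components; recursion stops.
SUM(amt) = 1 + 1 + 2 + 2 + 2 = 8.

8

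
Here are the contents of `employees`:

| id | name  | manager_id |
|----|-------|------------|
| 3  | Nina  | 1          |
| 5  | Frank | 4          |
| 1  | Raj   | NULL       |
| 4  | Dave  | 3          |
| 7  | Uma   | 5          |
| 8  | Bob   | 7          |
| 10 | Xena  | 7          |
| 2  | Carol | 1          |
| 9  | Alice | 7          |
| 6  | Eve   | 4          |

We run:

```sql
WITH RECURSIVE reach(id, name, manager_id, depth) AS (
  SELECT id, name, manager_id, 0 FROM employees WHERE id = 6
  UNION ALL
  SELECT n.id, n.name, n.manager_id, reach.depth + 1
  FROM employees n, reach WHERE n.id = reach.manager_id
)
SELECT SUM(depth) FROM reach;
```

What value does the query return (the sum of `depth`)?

Base: id=6 (Eve), manager_id=4, depth 0.
Iteration 1: join on id=4 -> Dave (id 4, manager_id=3, depth 1).
Iteration 2: join on id=3 -> Nina (id 3, manager_id=1, depth 2).
Iteration 3: join on id=1 -> Raj (id 1, manager_id=NULL, depth 3).
Iteration 4: manager_id is NULL; no match; recursion stops.
SUM(depth) = 0 + 1 + 2 + 3 = 6.

6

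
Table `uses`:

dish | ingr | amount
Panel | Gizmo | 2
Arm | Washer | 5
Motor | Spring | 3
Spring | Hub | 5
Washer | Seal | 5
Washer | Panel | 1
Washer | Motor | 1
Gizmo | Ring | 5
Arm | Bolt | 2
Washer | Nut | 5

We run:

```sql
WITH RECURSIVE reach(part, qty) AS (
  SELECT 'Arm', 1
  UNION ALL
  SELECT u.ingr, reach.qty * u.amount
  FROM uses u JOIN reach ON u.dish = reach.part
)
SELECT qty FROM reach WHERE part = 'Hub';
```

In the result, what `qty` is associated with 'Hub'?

75

Base: (Arm, qty=1).
Iteration 1: components of {Arm} -> Bolt = 1*2 = 2, Washer = 1*5 = 5.
Iteration 2: components of {Bolt,Washer} -> Motor = 5*1 = 5, Nut = 5*5 = 25, Panel = 5*1 = 5, Seal = 5*5 = 25.
Iteration 3: components of {Motor,Nut,Panel,Seal} -> Gizmo = 5*2 = 10, Spring = 5*3 = 15.
Iteration 4: components of {Gizmo,Spring} -> Hub = 15*5 = 75, Ring = 10*5 = 50.
Iteration 5: no further components; recursion stops.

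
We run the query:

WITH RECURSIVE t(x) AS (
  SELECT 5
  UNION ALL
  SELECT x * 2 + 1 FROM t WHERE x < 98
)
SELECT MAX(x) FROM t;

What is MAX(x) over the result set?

191

Base: x=5.
Iteration 1: 5 < 98 holds -> x = 5 * 2 + 1 = 11.
Iteration 2: 11 < 98 holds -> x = 11 * 2 + 1 = 23.
Iteration 3: 23 < 98 holds -> x = 23 * 2 + 1 = 47.
Iteration 4: 47 < 98 holds -> x = 47 * 2 + 1 = 95.
Iteration 5: 95 < 98 holds -> x = 95 * 2 + 1 = 191.
Iteration 6: 191 < 98 fails; recursion stops.
x values: 5, 11, 23, 47, 95, 191; the maximum is 191.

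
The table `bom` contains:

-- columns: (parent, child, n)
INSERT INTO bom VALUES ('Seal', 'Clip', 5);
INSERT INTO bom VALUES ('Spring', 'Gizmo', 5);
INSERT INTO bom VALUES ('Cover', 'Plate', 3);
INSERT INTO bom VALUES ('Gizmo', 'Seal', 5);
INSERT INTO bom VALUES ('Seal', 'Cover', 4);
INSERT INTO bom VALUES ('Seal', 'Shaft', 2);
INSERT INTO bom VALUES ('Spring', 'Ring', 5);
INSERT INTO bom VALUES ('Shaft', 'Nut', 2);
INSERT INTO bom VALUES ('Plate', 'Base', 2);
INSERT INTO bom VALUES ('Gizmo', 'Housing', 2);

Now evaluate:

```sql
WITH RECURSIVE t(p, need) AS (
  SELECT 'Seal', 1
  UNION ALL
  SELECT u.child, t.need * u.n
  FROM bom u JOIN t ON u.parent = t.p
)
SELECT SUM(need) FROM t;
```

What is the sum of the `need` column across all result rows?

52

Base: (Seal, need=1).
Iteration 1: components of {Seal} -> Clip = 1*5 = 5, Cover = 1*4 = 4, Shaft = 1*2 = 2.
Iteration 2: components of {Clip,Cover,Shaft} -> Nut = 2*2 = 4, Plate = 4*3 = 12.
Iteration 3: components of {Nut,Plate} -> Base = 12*2 = 24.
Iteration 4: no further components; recursion stops.
SUM(need) = 1 + 4 + 2 + 5 + 12 + 4 + 24 = 52.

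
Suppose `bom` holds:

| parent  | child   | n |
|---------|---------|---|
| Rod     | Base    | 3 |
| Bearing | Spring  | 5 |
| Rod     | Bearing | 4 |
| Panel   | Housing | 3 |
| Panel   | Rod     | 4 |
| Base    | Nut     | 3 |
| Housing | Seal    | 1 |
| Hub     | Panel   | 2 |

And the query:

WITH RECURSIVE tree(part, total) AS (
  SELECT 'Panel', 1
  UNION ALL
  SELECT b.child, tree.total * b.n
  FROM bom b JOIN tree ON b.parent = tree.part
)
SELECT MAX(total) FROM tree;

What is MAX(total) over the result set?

80

Base: (Panel, total=1).
Iteration 1: components of {Panel} -> Housing = 1*3 = 3, Rod = 1*4 = 4.
Iteration 2: components of {Housing,Rod} -> Base = 4*3 = 12, Bearing = 4*4 = 16, Seal = 3*1 = 3.
Iteration 3: components of {Base,Bearing,Seal} -> Nut = 12*3 = 36, Spring = 16*5 = 80.
Iteration 4: no further components; recursion stops.
total values: 1, 3, 4, 3, 12, 16, 36, 80; the maximum is 80.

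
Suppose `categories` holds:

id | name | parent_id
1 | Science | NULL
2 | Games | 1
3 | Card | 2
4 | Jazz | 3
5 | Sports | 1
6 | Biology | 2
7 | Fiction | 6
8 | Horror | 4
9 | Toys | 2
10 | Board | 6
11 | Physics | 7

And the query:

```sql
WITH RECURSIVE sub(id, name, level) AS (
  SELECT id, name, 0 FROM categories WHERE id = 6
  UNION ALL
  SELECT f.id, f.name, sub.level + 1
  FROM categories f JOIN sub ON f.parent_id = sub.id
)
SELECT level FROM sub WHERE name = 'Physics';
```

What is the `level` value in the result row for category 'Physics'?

Base: id=6 (Biology) at level 0.
Iteration 1: rows with parent_id in {6} -> Fiction (id 7, level 1), Board (id 10, level 1).
Iteration 2: rows with parent_id in {7,10} -> Physics (id 11, level 2).
Iteration 3: no rows with parent_id in {11}; recursion stops.

2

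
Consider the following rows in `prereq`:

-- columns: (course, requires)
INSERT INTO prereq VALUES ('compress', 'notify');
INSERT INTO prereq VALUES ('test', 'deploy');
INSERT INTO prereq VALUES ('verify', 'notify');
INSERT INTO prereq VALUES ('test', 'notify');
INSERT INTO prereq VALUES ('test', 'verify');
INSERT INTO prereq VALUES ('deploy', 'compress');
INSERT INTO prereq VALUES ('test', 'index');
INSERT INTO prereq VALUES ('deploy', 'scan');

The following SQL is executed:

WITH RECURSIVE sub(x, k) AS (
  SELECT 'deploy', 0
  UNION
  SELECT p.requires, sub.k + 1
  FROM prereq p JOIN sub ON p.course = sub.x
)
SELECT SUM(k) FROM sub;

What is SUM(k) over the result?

Base: (deploy, k=0).
Iteration 1: edges from {deploy} -> (compress, k=1), (scan, k=1).
Iteration 2: edges from {compress,scan} -> (notify, k=2).
Iteration 3: no outgoing edges from {notify}; recursion stops.
SUM(k) = 0 + 1 + 1 + 2 = 4.

4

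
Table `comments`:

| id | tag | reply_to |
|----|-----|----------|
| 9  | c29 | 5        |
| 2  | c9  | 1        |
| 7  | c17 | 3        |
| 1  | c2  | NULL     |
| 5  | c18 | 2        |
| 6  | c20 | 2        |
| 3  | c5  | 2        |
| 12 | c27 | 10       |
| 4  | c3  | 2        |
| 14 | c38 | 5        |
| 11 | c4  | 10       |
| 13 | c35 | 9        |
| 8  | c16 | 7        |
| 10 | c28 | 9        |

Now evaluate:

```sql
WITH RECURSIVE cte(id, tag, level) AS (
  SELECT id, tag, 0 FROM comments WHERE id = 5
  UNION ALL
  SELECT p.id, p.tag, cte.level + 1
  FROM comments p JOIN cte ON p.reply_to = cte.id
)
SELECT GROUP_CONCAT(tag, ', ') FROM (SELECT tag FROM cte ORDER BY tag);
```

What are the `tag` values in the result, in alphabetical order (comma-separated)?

c18, c27, c28, c29, c35, c38, c4

Base: id=5 (c18) at level 0.
Iteration 1: rows with reply_to in {5} -> c29 (id 9, level 1), c38 (id 14, level 1).
Iteration 2: rows with reply_to in {9,14} -> c28 (id 10, level 2), c35 (id 13, level 2).
Iteration 3: rows with reply_to in {10,13} -> c4 (id 11, level 3), c27 (id 12, level 3).
Iteration 4: no rows with reply_to in {11,12}; recursion stops.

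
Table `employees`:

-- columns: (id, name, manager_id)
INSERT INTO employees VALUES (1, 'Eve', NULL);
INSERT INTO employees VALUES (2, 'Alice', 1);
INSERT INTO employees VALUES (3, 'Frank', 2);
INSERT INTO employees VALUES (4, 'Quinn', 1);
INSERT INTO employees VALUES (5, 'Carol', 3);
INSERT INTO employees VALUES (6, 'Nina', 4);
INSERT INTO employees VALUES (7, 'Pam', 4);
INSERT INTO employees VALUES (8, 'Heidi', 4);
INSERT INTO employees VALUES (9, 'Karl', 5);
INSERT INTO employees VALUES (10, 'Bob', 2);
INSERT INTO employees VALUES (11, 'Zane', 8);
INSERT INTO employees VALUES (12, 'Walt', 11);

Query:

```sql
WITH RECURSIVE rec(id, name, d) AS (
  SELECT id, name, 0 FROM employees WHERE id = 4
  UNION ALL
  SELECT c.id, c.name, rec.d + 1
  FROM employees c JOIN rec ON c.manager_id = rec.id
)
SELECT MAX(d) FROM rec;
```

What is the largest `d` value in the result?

Base: id=4 (Quinn) at d 0.
Iteration 1: rows with manager_id in {4} -> Nina (id 6, d 1), Pam (id 7, d 1), Heidi (id 8, d 1).
Iteration 2: rows with manager_id in {6,7,8} -> Zane (id 11, d 2).
Iteration 3: rows with manager_id in {11} -> Walt (id 12, d 3).
Iteration 4: no rows with manager_id in {12}; recursion stops.
d values: 0, 1, 1, 1, 2, 3; the maximum is 3.

3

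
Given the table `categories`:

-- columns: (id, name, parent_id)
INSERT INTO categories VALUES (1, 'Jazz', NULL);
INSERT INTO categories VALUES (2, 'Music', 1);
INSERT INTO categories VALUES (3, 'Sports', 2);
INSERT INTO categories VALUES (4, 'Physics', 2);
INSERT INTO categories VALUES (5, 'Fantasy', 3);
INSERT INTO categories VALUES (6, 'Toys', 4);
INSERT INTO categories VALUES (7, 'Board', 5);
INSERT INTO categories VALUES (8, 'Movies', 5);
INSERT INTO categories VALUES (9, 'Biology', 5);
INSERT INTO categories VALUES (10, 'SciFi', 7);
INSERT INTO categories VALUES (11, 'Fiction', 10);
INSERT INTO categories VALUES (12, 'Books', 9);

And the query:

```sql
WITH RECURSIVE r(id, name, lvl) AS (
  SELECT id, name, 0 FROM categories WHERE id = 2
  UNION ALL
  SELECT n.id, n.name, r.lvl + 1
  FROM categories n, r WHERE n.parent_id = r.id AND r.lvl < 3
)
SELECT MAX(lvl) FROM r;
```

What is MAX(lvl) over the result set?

3

Base: id=2 (Music) at lvl 0.
Iteration 1: rows with parent_id in {2} -> Sports (id 3, lvl 1), Physics (id 4, lvl 1).
Iteration 2: rows with parent_id in {3,4} -> Fantasy (id 5, lvl 2), Toys (id 6, lvl 2).
Iteration 3: rows with parent_id in {5,6} -> Board (id 7, lvl 3), Movies (id 8, lvl 3), Biology (id 9, lvl 3).
Iteration 4: lvl < 3 fails for all current rows; recursion stops.
lvl values: 0, 1, 1, 2, 2, 3, 3, 3; the maximum is 3.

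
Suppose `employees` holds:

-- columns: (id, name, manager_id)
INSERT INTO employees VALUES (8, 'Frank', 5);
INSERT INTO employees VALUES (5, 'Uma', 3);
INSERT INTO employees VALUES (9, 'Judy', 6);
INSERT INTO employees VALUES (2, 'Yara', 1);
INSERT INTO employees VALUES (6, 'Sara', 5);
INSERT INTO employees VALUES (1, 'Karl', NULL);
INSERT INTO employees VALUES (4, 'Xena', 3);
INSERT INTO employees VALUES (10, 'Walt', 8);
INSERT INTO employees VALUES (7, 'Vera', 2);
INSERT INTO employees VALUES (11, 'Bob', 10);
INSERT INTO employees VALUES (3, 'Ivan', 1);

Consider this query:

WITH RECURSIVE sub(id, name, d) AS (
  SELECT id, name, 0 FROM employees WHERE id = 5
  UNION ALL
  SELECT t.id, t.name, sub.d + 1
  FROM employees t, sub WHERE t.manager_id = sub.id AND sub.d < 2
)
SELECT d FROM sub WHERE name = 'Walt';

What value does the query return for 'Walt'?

Base: id=5 (Uma) at d 0.
Iteration 1: rows with manager_id in {5} -> Sara (id 6, d 1), Frank (id 8, d 1).
Iteration 2: rows with manager_id in {6,8} -> Judy (id 9, d 2), Walt (id 10, d 2).
Iteration 3: d < 2 fails for all current rows; recursion stops.

2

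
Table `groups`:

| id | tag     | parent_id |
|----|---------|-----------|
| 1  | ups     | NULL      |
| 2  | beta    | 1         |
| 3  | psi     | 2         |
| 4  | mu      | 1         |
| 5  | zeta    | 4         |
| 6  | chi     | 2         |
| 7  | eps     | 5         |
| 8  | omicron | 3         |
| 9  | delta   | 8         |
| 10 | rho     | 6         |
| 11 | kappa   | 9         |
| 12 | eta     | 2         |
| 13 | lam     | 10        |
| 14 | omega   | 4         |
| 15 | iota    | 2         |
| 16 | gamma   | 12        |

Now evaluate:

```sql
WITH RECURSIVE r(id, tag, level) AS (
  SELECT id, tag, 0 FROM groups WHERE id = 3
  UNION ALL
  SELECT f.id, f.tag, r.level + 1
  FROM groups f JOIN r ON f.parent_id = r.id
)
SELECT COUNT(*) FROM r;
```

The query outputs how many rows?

4

Base: id=3 (psi) at level 0.
Iteration 1: rows with parent_id in {3} -> omicron (id 8, level 1).
Iteration 2: rows with parent_id in {8} -> delta (id 9, level 2).
Iteration 3: rows with parent_id in {9} -> kappa (id 11, level 3).
Iteration 4: no rows with parent_id in {11}; recursion stops.
Total rows emitted: 4.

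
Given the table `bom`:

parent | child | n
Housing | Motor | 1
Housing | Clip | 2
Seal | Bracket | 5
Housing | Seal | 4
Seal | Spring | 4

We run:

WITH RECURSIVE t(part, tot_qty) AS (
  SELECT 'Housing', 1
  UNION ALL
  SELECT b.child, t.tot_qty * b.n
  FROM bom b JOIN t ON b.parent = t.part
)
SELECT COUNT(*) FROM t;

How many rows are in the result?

6

Base: (Housing, tot_qty=1).
Iteration 1: components of {Housing} -> Clip = 1*2 = 2, Motor = 1*1 = 1, Seal = 1*4 = 4.
Iteration 2: components of {Clip,Motor,Seal} -> Bracket = 4*5 = 20, Spring = 4*4 = 16.
Iteration 3: no further components; recursion stops.
Total rows emitted: 6.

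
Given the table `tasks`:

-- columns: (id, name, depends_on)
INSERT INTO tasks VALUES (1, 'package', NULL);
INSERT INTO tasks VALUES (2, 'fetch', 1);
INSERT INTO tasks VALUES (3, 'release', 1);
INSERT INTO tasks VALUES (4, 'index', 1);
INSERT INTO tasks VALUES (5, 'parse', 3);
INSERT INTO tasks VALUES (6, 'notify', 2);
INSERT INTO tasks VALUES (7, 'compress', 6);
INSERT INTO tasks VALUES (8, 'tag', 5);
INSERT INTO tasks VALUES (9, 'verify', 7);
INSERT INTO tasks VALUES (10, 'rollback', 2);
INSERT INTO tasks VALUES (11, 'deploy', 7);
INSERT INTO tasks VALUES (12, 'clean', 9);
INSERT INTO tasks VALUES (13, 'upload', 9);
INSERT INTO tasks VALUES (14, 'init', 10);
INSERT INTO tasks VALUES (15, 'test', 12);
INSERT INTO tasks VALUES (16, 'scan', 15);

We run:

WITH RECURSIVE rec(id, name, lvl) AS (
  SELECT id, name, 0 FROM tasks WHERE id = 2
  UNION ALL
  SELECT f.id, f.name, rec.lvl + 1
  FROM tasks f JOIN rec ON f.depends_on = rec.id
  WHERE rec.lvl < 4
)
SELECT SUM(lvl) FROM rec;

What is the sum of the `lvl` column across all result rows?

Base: id=2 (fetch) at lvl 0.
Iteration 1: rows with depends_on in {2} -> notify (id 6, lvl 1), rollback (id 10, lvl 1).
Iteration 2: rows with depends_on in {6,10} -> compress (id 7, lvl 2), init (id 14, lvl 2).
Iteration 3: rows with depends_on in {7,14} -> verify (id 9, lvl 3), deploy (id 11, lvl 3).
Iteration 4: rows with depends_on in {9,11} -> clean (id 12, lvl 4), upload (id 13, lvl 4).
Iteration 5: lvl < 4 fails for all current rows; recursion stops.
SUM(lvl) = 0 + 1 + 1 + 2 + 2 + 3 + 3 + 4 + 4 = 20.

20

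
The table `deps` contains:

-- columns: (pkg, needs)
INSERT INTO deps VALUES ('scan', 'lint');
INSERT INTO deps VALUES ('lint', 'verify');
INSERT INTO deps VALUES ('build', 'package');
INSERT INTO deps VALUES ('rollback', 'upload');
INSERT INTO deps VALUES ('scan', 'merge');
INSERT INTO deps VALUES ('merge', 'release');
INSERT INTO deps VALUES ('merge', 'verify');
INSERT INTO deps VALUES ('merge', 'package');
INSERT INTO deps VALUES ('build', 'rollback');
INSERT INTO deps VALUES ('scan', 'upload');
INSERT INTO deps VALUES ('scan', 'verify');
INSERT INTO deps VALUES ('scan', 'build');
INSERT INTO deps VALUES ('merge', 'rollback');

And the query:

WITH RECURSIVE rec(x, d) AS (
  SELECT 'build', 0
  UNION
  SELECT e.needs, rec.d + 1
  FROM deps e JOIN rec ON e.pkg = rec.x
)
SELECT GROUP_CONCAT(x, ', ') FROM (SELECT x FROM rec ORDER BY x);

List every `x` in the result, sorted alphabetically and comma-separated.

Base: (build, d=0).
Iteration 1: edges from {build} -> (package, d=1), (rollback, d=1).
Iteration 2: edges from {package,rollback} -> (upload, d=2).
Iteration 3: no outgoing edges from {upload}; recursion stops.

build, package, rollback, upload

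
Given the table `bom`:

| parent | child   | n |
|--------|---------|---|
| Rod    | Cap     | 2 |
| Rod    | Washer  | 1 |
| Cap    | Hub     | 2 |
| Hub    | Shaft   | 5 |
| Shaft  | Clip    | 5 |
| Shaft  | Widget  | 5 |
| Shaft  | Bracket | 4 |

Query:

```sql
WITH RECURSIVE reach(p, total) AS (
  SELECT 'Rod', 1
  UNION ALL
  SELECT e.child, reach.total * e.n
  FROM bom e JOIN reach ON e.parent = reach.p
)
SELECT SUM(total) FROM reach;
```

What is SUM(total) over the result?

308

Base: (Rod, total=1).
Iteration 1: components of {Rod} -> Cap = 1*2 = 2, Washer = 1*1 = 1.
Iteration 2: components of {Cap,Washer} -> Hub = 2*2 = 4.
Iteration 3: components of {Hub} -> Shaft = 4*5 = 20.
Iteration 4: components of {Shaft} -> Bracket = 20*4 = 80, Clip = 20*5 = 100, Widget = 20*5 = 100.
Iteration 5: no further components; recursion stops.
SUM(total) = 1 + 2 + 1 + 4 + 20 + 100 + 100 + 80 = 308.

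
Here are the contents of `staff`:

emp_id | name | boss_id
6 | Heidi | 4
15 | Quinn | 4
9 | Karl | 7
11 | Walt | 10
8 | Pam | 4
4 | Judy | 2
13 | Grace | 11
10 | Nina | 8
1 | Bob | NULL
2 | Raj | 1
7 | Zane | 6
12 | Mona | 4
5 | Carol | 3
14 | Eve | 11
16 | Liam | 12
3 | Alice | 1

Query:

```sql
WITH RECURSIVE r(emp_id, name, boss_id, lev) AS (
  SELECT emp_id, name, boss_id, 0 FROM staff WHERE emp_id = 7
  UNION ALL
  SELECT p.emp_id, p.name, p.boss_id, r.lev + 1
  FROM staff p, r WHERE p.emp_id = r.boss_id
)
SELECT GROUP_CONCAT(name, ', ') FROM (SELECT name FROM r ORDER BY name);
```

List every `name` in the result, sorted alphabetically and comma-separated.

Base: emp_id=7 (Zane), boss_id=6, lev 0.
Iteration 1: join on emp_id=6 -> Heidi (id 6, boss_id=4, lev 1).
Iteration 2: join on emp_id=4 -> Judy (id 4, boss_id=2, lev 2).
Iteration 3: join on emp_id=2 -> Raj (id 2, boss_id=1, lev 3).
Iteration 4: join on emp_id=1 -> Bob (id 1, boss_id=NULL, lev 4).
Iteration 5: boss_id is NULL; no match; recursion stops.

Bob, Heidi, Judy, Raj, Zane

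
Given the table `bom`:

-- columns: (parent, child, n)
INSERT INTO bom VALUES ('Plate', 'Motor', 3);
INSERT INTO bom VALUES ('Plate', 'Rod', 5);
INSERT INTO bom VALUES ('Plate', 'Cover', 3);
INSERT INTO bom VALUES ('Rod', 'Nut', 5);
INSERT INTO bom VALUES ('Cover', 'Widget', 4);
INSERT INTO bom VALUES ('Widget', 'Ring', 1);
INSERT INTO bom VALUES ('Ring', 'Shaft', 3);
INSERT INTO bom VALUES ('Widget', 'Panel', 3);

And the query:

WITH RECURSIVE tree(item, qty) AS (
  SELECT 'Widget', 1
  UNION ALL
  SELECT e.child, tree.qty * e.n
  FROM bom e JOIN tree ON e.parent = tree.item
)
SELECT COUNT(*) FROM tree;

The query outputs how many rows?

Base: (Widget, qty=1).
Iteration 1: components of {Widget} -> Panel = 1*3 = 3, Ring = 1*1 = 1.
Iteration 2: components of {Panel,Ring} -> Shaft = 1*3 = 3.
Iteration 3: no further components; recursion stops.
Total rows emitted: 4.

4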